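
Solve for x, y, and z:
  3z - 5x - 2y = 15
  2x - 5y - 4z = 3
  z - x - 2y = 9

Row-reduce the augmented matrix:
R1 ← R1 / (-5).
R2 ← R2 − 2·R1.
R3 ← R3 + 1·R1.
R2 ← R2 / (-29/5).
R1 ← R1 − 2/5·R2.
R3 ← R3 + 8/5·R2.
R3 ← R3 / (34/29).
R1 ← R1 + 23/29·R3.
R2 ← R2 − 14/29·R3.
Reading off the reduced rows gives x = 0, y = -3, z = 3.

x = 0, y = -3, z = 3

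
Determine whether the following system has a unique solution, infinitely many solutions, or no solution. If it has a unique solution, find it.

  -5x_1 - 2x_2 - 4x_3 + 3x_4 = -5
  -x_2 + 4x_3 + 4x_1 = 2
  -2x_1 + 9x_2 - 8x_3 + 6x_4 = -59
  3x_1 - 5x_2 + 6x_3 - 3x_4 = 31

no solution

Row-reduce:
R1 ← R1 / (-5).
R2 ← R2 − 4·R1.
R3 ← R3 + 2·R1.
R4 ← R4 − 3·R1.
R2 ← R2 / (-13/5).
R1 ← R1 − 2/5·R2.
R3 ← R3 − 49/5·R2.
R4 ← R4 + 31/5·R2.
R3 ← R3 / (-44/13).
R1 ← R1 − 12/13·R3.
R2 ← R2 + 4/13·R3.
R4 ← R4 − 22/13·R3.
Row 4 reduces to 0 = 1/2, a contradiction. The system is inconsistent.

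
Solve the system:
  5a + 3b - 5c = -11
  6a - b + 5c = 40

Row-reduce:
R1 ← R1 / (5).
R2 ← R2 − 6·R1.
R2 ← R2 / (-23/5).
R1 ← R1 − 3/5·R2.
Rank is 2 with 3 unknowns, leaving c free.

infinitely many solutions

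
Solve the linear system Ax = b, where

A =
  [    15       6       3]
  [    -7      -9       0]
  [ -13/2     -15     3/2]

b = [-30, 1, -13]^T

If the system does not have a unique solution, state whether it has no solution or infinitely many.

infinitely many solutions

Row-reduce:
R1 ← R1 / (15).
R2 ← R2 + 7·R1.
R3 ← R3 + 13/2·R1.
R2 ← R2 / (-31/5).
R1 ← R1 − 2/5·R2.
R3 ← R3 + 62/5·R2.
Rank is 2 with 3 unknowns, leaving x_3 free.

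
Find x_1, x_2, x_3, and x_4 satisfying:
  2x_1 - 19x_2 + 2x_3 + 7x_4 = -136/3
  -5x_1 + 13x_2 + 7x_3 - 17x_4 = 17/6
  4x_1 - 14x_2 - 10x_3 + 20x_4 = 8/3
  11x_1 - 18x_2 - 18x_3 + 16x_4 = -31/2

Row-reduce the augmented matrix:
R1 ← R1 / (2).
R2 ← R2 + 5·R1.
R3 ← R3 − 4·R1.
R4 ← R4 − 11·R1.
R2 ← R2 / (-69/2).
R1 ← R1 + 19/2·R2.
R3 ← R3 − 24·R2.
R4 ← R4 − 173/2·R2.
R3 ← R3 / (-130/23).
R1 ← R1 + 53/23·R3.
R2 ← R2 + 8/23·R3.
R4 ← R4 − 25/23·R3.
R4 ← R4 / (-781/39).
R1 ← R1 − 151/195·R4.
R2 ← R2 + 79/195·R4.
R3 ← R3 + 73/65·R4.
Reading off the reduced rows gives x_1 = -1/2, x_2 = 3, x_3 = -2/3, x_4 = 2.

x_1 = -1/2, x_2 = 3, x_3 = -2/3, x_4 = 2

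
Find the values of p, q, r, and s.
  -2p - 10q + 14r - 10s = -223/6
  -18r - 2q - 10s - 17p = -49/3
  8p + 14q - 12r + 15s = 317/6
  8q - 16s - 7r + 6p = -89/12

p = -1/2, q = 8/3, r = 1/4, s = 3/2

Row-reduce the augmented matrix:
R1 ← R1 / (-2).
R2 ← R2 + 17·R1.
R3 ← R3 − 8·R1.
R4 ← R4 − 6·R1.
R2 ← R2 / (83).
R1 ← R1 − 5·R2.
R3 ← R3 + 26·R2.
R4 ← R4 + 22·R2.
R3 ← R3 / (90/83).
R1 ← R1 − 104/83·R3.
R2 ← R2 + 137/83·R3.
R4 ← R4 + 109/83·R3.
R4 ← R4 / (-503/18).
R1 ← R1 − 20/9·R4.
R2 ← R2 + 25/18·R4.
R3 ← R3 + 25/18·R4.
Reading off the reduced rows gives p = -1/2, q = 8/3, r = 1/4, s = 3/2.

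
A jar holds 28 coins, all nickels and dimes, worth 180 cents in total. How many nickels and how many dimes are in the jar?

nickels: 20, dimes: 8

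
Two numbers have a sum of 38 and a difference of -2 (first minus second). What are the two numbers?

first number: 18, second number: 20

Let x = first number, y = second number.
  x + y = 38
  x - y = -2
Row-reduce the augmented matrix:
R2 ← R2 − 1·R1.
R2 ← R2 / (-2).
R1 ← R1 − 1·R2.
Reading off the reduced rows gives x = 18, y = 20.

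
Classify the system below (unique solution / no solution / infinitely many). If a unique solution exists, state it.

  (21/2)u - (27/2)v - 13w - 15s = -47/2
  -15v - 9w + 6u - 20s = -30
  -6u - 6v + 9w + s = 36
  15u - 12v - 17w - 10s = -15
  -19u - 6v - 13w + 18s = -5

Row-reduce:
R1 ← R1 / (21/2).
R2 ← R2 − 6·R1.
R3 ← R3 + 6·R1.
R4 ← R4 − 15·R1.
R5 ← R5 + 19·R1.
R2 ← R2 / (-51/7).
R1 ← R1 + 9/7·R2.
R3 ← R3 + 96/7·R2.
R4 ← R4 − 51/7·R2.
R5 ← R5 + 213/7·R2.
R3 ← R3 / (77/17).
R1 ← R1 + 49/51·R3.
R2 ← R2 − 11/51·R3.
R5 ← R5 + 1528/51·R3.
Swap R4 and R5.
R4 ← R4 / (10072/77).
R1 ← R1 − 39/11·R4.
R2 ← R2 − 19/21·R4.
R3 ← R3 − 237/77·R4.
Row 5 reduces to 0 = 2, a contradiction. The system is inconsistent.

no solution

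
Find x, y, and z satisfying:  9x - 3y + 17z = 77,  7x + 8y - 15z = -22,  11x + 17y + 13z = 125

Row-reduce the augmented matrix:
R1 ← R1 / (9).
R2 ← R2 − 7·R1.
R3 ← R3 − 11·R1.
R2 ← R2 / (31/3).
R1 ← R1 + 1/3·R2.
R3 ← R3 − 62/3·R2.
R3 ← R3 / (146/3).
R1 ← R1 − 91/93·R3.
R2 ← R2 + 254/93·R3.
Reading off the reduced rows gives x = 2, y = 3, z = 4.

x = 2, y = 3, z = 4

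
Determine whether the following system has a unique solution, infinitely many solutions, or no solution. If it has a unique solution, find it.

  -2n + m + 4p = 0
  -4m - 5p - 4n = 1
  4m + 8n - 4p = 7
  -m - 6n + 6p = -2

no solution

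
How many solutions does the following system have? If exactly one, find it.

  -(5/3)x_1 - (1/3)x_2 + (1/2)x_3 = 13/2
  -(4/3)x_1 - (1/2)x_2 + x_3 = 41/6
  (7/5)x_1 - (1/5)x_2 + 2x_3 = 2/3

x_1 = -3, x_2 = -1, x_3 = 7/3

Row-reduce the augmented matrix:
R1 ← R1 / (-5/3).
R2 ← R2 + 4/3·R1.
R3 ← R3 − 7/5·R1.
R2 ← R2 / (-7/30).
R1 ← R1 − 1/5·R2.
R3 ← R3 + 12/25·R2.
R3 ← R3 / (83/70).
R1 ← R1 − 3/14·R3.
R2 ← R2 + 18/7·R3.
Reading off the reduced rows gives x_1 = -3, x_2 = -1, x_3 = 7/3.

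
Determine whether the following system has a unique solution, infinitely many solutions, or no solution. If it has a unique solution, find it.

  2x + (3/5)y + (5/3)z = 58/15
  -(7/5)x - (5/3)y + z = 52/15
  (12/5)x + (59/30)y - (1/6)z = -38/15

no solution

Row-reduce:
R1 ← R1 / (2).
R2 ← R2 + 7/5·R1.
R3 ← R3 − 12/5·R1.
R2 ← R2 / (-187/150).
R1 ← R1 − 3/10·R2.
R3 ← R3 − 187/150·R2.
Row 3 reduces to 0 = -1, a contradiction. The system is inconsistent.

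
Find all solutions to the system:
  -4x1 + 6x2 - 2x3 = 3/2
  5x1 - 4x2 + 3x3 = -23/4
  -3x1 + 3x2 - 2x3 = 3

Row-reduce the augmented matrix:
R1 ← R1 / (-4).
R2 ← R2 − 5·R1.
R3 ← R3 + 3·R1.
R2 ← R2 / (7/2).
R1 ← R1 + 3/2·R2.
R3 ← R3 + 3/2·R2.
R3 ← R3 / (-2/7).
R1 ← R1 − 5/7·R3.
R2 ← R2 − 1/7·R3.
Reading off the reduced rows gives x1 = -3/2, x2 = -1, x3 = -3/4.

x1 = -3/2, x2 = -1, x3 = -3/4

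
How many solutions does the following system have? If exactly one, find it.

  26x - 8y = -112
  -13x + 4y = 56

infinitely many solutions

Row-reduce:
R1 ← R1 / (26).
R2 ← R2 + 13·R1.
Rank is 1 with 2 unknowns, leaving y free.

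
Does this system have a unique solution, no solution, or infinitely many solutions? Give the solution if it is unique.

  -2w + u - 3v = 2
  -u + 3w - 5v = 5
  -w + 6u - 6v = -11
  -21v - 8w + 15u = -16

Row-reduce the augmented matrix:
R2 ← R2 + 1·R1.
R3 ← R3 − 6·R1.
R4 ← R4 − 15·R1.
R2 ← R2 / (-8).
R1 ← R1 + 3·R2.
R3 ← R3 − 12·R2.
R4 ← R4 − 24·R2.
R3 ← R3 / (25/2).
R1 ← R1 + 19/8·R3.
R2 ← R2 + 1/8·R3.
R4 ← R4 − 25·R3.
R4 reduces to 0 = 0, so the extra equation is consistent.
Reading off the reduced rows gives u = -3, v = -1, w = -1.

u = -3, v = -1, w = -1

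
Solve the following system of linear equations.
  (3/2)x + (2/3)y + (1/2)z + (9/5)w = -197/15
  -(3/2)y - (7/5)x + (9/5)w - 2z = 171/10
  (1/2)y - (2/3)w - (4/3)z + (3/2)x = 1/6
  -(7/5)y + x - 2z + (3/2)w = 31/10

x = -6, y = 1, z = -6, w = -1

Row-reduce the augmented matrix:
R1 ← R1 / (3/2).
R2 ← R2 + 7/5·R1.
R3 ← R3 − 3/2·R1.
R4 ← R4 − 1·R1.
R2 ← R2 / (-79/90).
R1 ← R1 − 4/9·R2.
R3 ← R3 + 1/6·R2.
R4 ← R4 + 83/45·R2.
R3 ← R3 / (-731/474).
R1 ← R1 + 35/79·R3.
R2 ← R2 − 138/79·R3.
R4 ← R4 − 351/395·R3.
R4 ← R4 / (-18951/2150).
R1 ← R1 − 166/43·R4.
R2 ← R2 + 1614/215·R4.
R3 ← R3 − 436/215·R4.
Reading off the reduced rows gives x = -6, y = 1, z = -6, w = -1.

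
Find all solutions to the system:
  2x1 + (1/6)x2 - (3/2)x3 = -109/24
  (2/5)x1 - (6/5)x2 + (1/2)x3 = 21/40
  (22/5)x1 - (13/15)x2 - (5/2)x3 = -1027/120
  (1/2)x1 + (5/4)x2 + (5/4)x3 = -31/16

Row-reduce the augmented matrix:
R1 ← R1 / (2).
R2 ← R2 − 2/5·R1.
R3 ← R3 − 22/5·R1.
R4 ← R4 − 1/2·R1.
R2 ← R2 / (-37/30).
R1 ← R1 − 1/12·R2.
R3 ← R3 + 37/30·R2.
R4 ← R4 − 29/24·R2.
Swap R3 and R4.
R3 ← R3 / (713/296).
R1 ← R1 + 103/148·R3.
R2 ← R2 + 24/37·R3.
R4 reduces to 0 = 0, so the extra equation is consistent.
Reading off the reduced rows gives x1 = -2, x2 = -1, x3 = 1/4.

x1 = -2, x2 = -1, x3 = 1/4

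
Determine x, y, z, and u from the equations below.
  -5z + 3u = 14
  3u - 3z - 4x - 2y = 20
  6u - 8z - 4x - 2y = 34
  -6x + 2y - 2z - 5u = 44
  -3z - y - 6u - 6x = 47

x = -4, y = 1, z = -4, u = -2

Row-reduce the augmented matrix:
Swap R1 and R2.
R1 ← R1 / (-4).
R3 ← R3 + 4·R1.
R4 ← R4 + 6·R1.
R5 ← R5 + 6·R1.
Swap R2 and R4.
R2 ← R2 / (5).
R1 ← R1 − 1/2·R2.
R5 ← R5 − 2·R2.
R3 ← R3 / (-5).
R1 ← R1 − 1/2·R3.
R2 ← R2 − 1/2·R3.
R4 ← R4 + 5·R3.
R5 ← R5 − 1/2·R3.
Swap R4 and R5.
R4 ← R4 / (-32/5).
R1 ← R1 − 1/2·R4.
R2 ← R2 + 8/5·R4.
R3 ← R3 + 3/5·R4.
R5 reduces to 0 = 0, so the extra equation is consistent.
Reading off the reduced rows gives x = -4, y = 1, z = -4, u = -2.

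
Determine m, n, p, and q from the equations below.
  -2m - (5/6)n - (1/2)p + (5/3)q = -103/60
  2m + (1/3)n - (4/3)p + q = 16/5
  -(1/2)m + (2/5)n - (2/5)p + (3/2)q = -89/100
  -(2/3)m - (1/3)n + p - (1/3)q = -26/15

m = 1, n = -1/2, p = -7/5, q = -1/2

Row-reduce the augmented matrix:
R1 ← R1 / (-2).
R2 ← R2 − 2·R1.
R3 ← R3 + 1/2·R1.
R4 ← R4 + 2/3·R1.
R2 ← R2 / (-1/2).
R1 ← R1 − 5/12·R2.
R3 ← R3 − 73/120·R2.
R4 ← R4 + 1/18·R2.
R3 ← R3 / (-451/180).
R1 ← R1 + 23/18·R3.
R2 ← R2 − 11/3·R3.
R4 ← R4 − 37/27·R3.
R4 ← R4 / (13/11).
R1 ← R1 + 9/11·R4.
R2 ← R2 − 1·R4.
R3 ← R3 + 19/11·R4.
Reading off the reduced rows gives m = 1, n = -1/2, p = -7/5, q = -1/2.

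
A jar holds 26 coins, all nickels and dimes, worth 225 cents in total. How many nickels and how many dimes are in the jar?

Let n = nickels, d = dimes.
  n + d = 26
  5n + 10d = 225
From equation 1: n = 26 − d.
Substitute into equation 2 and solve: d = 19.
Then n = 7.

nickels: 7, dimes: 19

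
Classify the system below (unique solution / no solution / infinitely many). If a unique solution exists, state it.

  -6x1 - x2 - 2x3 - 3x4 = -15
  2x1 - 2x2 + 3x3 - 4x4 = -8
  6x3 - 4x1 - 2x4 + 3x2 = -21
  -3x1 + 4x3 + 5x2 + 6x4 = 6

x1 = 1, x2 = -3, x3 = 0, x4 = 4

Row-reduce the augmented matrix:
R1 ← R1 / (-6).
R2 ← R2 − 2·R1.
R3 ← R3 + 4·R1.
R4 ← R4 + 3·R1.
R2 ← R2 / (-7/3).
R1 ← R1 − 1/6·R2.
R3 ← R3 − 11/3·R2.
R4 ← R4 − 11/2·R2.
R3 ← R3 / (11).
R1 ← R1 − 1/2·R3.
R2 ← R2 + 1·R3.
R4 ← R4 − 21/2·R3.
R4 ← R4 / (45/14).
R1 ← R1 − 1/2·R4.
R2 ← R2 − 10/7·R4.
R3 ← R3 + 5/7·R4.
Reading off the reduced rows gives x1 = 1, x2 = -3, x3 = 0, x4 = 4.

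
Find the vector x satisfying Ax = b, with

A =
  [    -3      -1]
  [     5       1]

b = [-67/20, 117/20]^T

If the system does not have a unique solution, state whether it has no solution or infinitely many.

x_1 = 5/4, x_2 = -2/5

From equation 1: x_2 = 67/20 − 3·x_1.
Substitute into equation 2 and solve: x_1 = 5/4.
Then x_2 = -2/5.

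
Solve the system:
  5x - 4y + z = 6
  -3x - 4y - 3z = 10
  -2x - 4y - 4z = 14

x = 1, y = -1, z = -3

Row-reduce the augmented matrix:
R1 ← R1 / (5).
R2 ← R2 + 3·R1.
R3 ← R3 + 2·R1.
R2 ← R2 / (-32/5).
R1 ← R1 + 4/5·R2.
R3 ← R3 + 28/5·R2.
R3 ← R3 / (-3/2).
R1 ← R1 − 1/2·R3.
R2 ← R2 − 3/8·R3.
Reading off the reduced rows gives x = 1, y = -1, z = -3.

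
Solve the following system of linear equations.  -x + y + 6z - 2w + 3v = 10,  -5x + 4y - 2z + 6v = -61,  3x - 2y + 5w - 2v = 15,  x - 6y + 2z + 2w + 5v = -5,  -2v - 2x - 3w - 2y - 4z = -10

x = 5, y = -1, z = 4, w = -2, v = -4

Row-reduce the augmented matrix:
R1 ← R1 / (-1).
R2 ← R2 + 5·R1.
R3 ← R3 − 3·R1.
R4 ← R4 − 1·R1.
R5 ← R5 + 2·R1.
R2 ← R2 / (-1).
R1 ← R1 + 1·R2.
R3 ← R3 − 1·R2.
R4 ← R4 + 5·R2.
R5 ← R5 + 4·R2.
R3 ← R3 / (-14).
R1 ← R1 − 26·R3.
R2 ← R2 − 32·R3.
R4 ← R4 − 168·R3.
R5 ← R5 − 112·R3.
R4 ← R4 / (58).
R1 ← R1 − 61/7·R4.
R2 ← R2 − 74/7·R4.
R3 ← R3 + 9/14·R4.
R5 ← R5 − 33·R4.
R5 ← R5 / (-9/2).
R1 ← R1 + 29/14·R5.
R2 ← R2 + 6/7·R5.
R3 ← R3 − 13/28·R5.
R4 ← R4 − 1/2·R5.
Reading off the reduced rows gives x = 5, y = -1, z = 4, w = -2, v = -4.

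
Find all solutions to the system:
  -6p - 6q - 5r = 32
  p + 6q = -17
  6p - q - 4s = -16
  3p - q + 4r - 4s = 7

Row-reduce the augmented matrix:
R1 ← R1 / (-6).
R2 ← R2 − 1·R1.
R3 ← R3 − 6·R1.
R4 ← R4 − 3·R1.
R2 ← R2 / (5).
R1 ← R1 − 1·R2.
R3 ← R3 + 7·R2.
R4 ← R4 + 4·R2.
R3 ← R3 / (-37/6).
R1 ← R1 − 1·R3.
R2 ← R2 + 1/6·R3.
R4 ← R4 − 5/6·R3.
R4 ← R4 / (-168/37).
R1 ← R1 + 24/37·R4.
R2 ← R2 − 4/37·R4.
R3 ← R3 − 24/37·R4.
Reading off the reduced rows gives p = -5, q = -2, r = 2, s = -3.

p = -5, q = -2, r = 2, s = -3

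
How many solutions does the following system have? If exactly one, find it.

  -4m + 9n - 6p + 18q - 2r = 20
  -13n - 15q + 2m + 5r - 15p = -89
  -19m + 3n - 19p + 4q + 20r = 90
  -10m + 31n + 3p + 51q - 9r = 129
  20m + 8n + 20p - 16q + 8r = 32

Row-reduce:
R1 ← R1 / (-4).
R2 ← R2 − 2·R1.
R3 ← R3 + 19·R1.
R4 ← R4 + 10·R1.
R5 ← R5 − 20·R1.
R2 ← R2 / (-17/2).
R1 ← R1 + 9/4·R2.
R3 ← R3 + 159/4·R2.
R4 ← R4 − 17/2·R2.
R5 ← R5 − 53·R2.
R3 ← R3 / (3185/34).
R1 ← R1 − 213/34·R3.
R2 ← R2 − 36/17·R3.
R5 ← R5 + 2078/17·R3.
Swap R4 and R5.
R4 ← R4 / (-105568/3185).
R1 ← R1 − 2109/3185·R4.
R2 ← R2 − 6096/3185·R4.
R3 ← R3 + 1817/3185·R4.
Rank is 4 with 5 unknowns, leaving r free.

infinitely many solutions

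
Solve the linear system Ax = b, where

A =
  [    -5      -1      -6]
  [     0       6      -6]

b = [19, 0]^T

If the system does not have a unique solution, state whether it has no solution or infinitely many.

infinitely many solutions

Row-reduce:
R1 ← R1 / (-5).
R2 ← R2 / (6).
R1 ← R1 − 1/5·R2.
Rank is 2 with 3 unknowns, leaving x_3 free.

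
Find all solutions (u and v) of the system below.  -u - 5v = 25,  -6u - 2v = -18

u = 5, v = -6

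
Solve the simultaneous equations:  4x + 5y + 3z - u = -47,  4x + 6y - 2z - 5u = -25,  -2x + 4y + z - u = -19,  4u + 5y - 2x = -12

Row-reduce the augmented matrix:
R1 ← R1 / (4).
R2 ← R2 − 4·R1.
R3 ← R3 + 2·R1.
R4 ← R4 + 2·R1.
R1 ← R1 − 5/4·R2.
R3 ← R3 − 13/2·R2.
R4 ← R4 − 15/2·R2.
R3 ← R3 / (35).
R1 ← R1 − 7·R3.
R2 ← R2 + 5·R3.
R4 ← R4 − 39·R3.
R4 ← R4 / (31/5).
R1 ← R1 + 3/20·R4.
R2 ← R2 + 1/2·R4.
R3 ← R3 − 7/10·R4.
Reading off the reduced rows gives x = -2, y = -4, z = -6, u = 1.

x = -2, y = -4, z = -6, u = 1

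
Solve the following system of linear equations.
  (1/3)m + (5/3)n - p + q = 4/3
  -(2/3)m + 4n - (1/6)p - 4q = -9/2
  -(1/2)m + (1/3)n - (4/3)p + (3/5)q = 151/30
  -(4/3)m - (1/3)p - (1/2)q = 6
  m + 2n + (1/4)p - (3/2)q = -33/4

m = -5, n = 0, p = -1, q = 2

Row-reduce the augmented matrix:
R1 ← R1 / (1/3).
R2 ← R2 + 2/3·R1.
R3 ← R3 + 1/2·R1.
R4 ← R4 + 4/3·R1.
R5 ← R5 − 1·R1.
R2 ← R2 / (22/3).
R1 ← R1 − 5·R2.
R3 ← R3 − 17/6·R2.
R4 ← R4 − 20/3·R2.
R5 ← R5 + 3·R2.
R3 ← R3 / (-527/264).
R1 ← R1 + 67/44·R3.
R2 ← R2 + 13/44·R3.
R4 ← R4 + 26/11·R3.
R5 ← R5 − 26/11·R3.
R4 ← R4 / (10101/5270).
R1 ← R1 − 5724/2635·R4.
R2 ← R2 + 1839/2635·R4.
R3 ← R3 + 3792/2635·R4.
R5 ← R5 + 10101/5270·R4.
R5 reduces to 0 = 0, so the extra equation is consistent.
Reading off the reduced rows gives m = -5, n = 0, p = -1, q = 2.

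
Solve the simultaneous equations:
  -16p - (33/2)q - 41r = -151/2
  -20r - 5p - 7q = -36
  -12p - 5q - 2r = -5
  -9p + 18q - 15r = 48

no solution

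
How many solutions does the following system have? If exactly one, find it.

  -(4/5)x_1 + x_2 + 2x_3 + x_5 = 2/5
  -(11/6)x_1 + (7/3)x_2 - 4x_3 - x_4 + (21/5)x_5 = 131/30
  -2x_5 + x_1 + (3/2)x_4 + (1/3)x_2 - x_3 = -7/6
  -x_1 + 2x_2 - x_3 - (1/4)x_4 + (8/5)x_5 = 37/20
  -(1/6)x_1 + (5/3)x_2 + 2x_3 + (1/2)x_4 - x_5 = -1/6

Row-reduce:
R1 ← R1 / (-4/5).
R2 ← R2 + 11/6·R1.
R3 ← R3 − 1·R1.
R4 ← R4 + 1·R1.
R5 ← R5 + 1/6·R1.
R2 ← R2 / (1/24).
R1 ← R1 + 5/4·R2.
R3 ← R3 − 19/12·R2.
R4 ← R4 − 3/4·R2.
R5 ← R5 − 35/24·R2.
R3 ← R3 / (983/3).
R1 ← R1 + 260·R3.
R2 ← R2 + 206·R3.
R4 ← R4 − 151·R3.
R5 ← R5 − 302·R3.
R4 ← R4 / (-1781/3932).
R1 ← R1 − 1320/983·R4.
R2 ← R2 − 819/983·R4.
R3 ← R3 − 237/1966·R4.
R5 ← R5 + 1781/1966·R4.
Row 5 reduces to 0 = 1/2, a contradiction. The system is inconsistent.

no solution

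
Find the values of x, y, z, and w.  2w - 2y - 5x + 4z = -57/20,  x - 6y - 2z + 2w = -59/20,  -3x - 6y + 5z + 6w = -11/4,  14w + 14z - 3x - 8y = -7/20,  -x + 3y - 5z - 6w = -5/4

Row-reduce the augmented matrix:
R1 ← R1 / (-5).
R2 ← R2 − 1·R1.
R3 ← R3 + 3·R1.
R4 ← R4 + 3·R1.
R5 ← R5 + 1·R1.
R2 ← R2 / (-32/5).
R1 ← R1 − 2/5·R2.
R3 ← R3 + 24/5·R2.
R4 ← R4 + 34/5·R2.
R5 ← R5 − 17/5·R2.
R3 ← R3 / (7/2).
R1 ← R1 + 7/8·R3.
R2 ← R2 − 3/16·R3.
R4 ← R4 − 103/8·R3.
R5 ← R5 + 103/16·R3.
R4 ← R4 / (-11/14).
R1 ← R1 − 1/2·R4.
R2 ← R2 + 15/28·R4.
R3 ← R3 − 6/7·R4.
R5 ← R5 − 11/28·R4.
R5 reduces to 0 = 0, so the extra equation is consistent.
Reading off the reduced rows gives x = 1/4, y = 1, z = -2/5, w = 1.

x = 1/4, y = 1, z = -2/5, w = 1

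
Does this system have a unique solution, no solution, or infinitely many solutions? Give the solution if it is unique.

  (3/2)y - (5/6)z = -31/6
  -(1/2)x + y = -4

Row-reduce:
Swap R1 and R2.
R1 ← R1 / (-1/2).
R2 ← R2 / (3/2).
R1 ← R1 + 2·R2.
Rank is 2 with 3 unknowns, leaving z free.

infinitely many solutions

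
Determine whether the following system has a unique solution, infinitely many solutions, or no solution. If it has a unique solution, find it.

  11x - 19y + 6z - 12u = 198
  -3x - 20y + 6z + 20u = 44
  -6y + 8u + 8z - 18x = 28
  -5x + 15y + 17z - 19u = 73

Row-reduce the augmented matrix:
R1 ← R1 / (11).
R2 ← R2 + 3·R1.
R3 ← R3 + 18·R1.
R4 ← R4 + 5·R1.
R2 ← R2 / (-277/11).
R1 ← R1 + 19/11·R2.
R3 ← R3 + 408/11·R2.
R4 ← R4 − 70/11·R2.
R3 ← R3 / (1820/277).
R1 ← R1 − 6/277·R3.
R2 ← R2 + 84/277·R3.
R4 ← R4 − 5999/277·R3.
R4 ← R4 / (6457/65).
R1 ← R1 + 964/455·R4.
R2 ← R2 + 152/65·R4.
R3 ← R3 + 2512/455·R4.
Reading off the reduced rows gives x = 0, y = -6, z = 4, u = -5.

x = 0, y = -6, z = 4, u = -5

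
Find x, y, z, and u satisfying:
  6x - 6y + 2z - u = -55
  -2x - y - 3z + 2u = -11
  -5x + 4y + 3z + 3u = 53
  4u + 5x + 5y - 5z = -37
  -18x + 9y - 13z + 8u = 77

x = -6, y = 5, z = 4, u = -3

Row-reduce the augmented matrix:
R1 ← R1 / (6).
R2 ← R2 + 2·R1.
R3 ← R3 + 5·R1.
R4 ← R4 − 5·R1.
R5 ← R5 + 18·R1.
R2 ← R2 / (-3).
R1 ← R1 + 1·R2.
R3 ← R3 + 1·R2.
R4 ← R4 − 10·R2.
R5 ← R5 + 9·R2.
R3 ← R3 / (49/9).
R1 ← R1 − 10/9·R3.
R2 ← R2 − 7/9·R3.
R4 ← R4 + 130/9·R3.
R4 ← R4 / (1437/98).
R1 ← R1 + 103/98·R4.
R2 ← R2 + 11/14·R4.
R3 ← R3 − 29/98·R4.
R5 reduces to 0 = 0, so the extra equation is consistent.
Reading off the reduced rows gives x = -6, y = 5, z = 4, u = -3.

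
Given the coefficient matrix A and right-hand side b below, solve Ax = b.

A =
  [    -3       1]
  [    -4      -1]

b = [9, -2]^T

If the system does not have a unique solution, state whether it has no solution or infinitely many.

x_1 = -1, x_2 = 6

From equation 1: x_2 = 9 + 3·x_1.
Substitute into equation 2 and solve: x_1 = -1.
Then x_2 = 6.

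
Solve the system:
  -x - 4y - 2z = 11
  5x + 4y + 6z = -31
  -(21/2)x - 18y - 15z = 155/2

no solution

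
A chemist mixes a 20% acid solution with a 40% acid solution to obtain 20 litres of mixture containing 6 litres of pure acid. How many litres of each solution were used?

Let a = litres of solution A, b = litres of solution B.
  a + b = 20
  (1/5)a + (2/5)b = 6
Row-reduce the augmented matrix:
R2 ← R2 − 1/5·R1.
R2 ← R2 / (1/5).
R1 ← R1 − 1·R2.
Reading off the reduced rows gives a = 10, b = 10.

litres of solution A: 10, litres of solution B: 10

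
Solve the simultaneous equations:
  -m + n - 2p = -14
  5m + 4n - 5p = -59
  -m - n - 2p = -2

m = -2, n = -6, p = 5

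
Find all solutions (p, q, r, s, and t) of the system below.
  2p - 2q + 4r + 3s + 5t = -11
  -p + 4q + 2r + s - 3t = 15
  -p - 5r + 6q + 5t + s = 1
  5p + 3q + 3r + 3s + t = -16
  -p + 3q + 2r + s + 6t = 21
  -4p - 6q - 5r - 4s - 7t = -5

Row-reduce the augmented matrix:
R1 ← R1 / (2).
R2 ← R2 + 1·R1.
R3 ← R3 + 1·R1.
R4 ← R4 − 5·R1.
R5 ← R5 + 1·R1.
R6 ← R6 + 4·R1.
R2 ← R2 / (3).
R1 ← R1 + 1·R2.
R3 ← R3 − 5·R2.
R4 ← R4 − 8·R2.
R5 ← R5 − 2·R2.
R6 ← R6 + 10·R2.
R3 ← R3 / (-29/3).
R1 ← R1 − 10/3·R3.
R2 ← R2 − 4/3·R3.
R4 ← R4 + 53/3·R3.
R5 ← R5 − 4/3·R3.
R6 ← R6 − 49/3·R3.
R4 ← R4 / (-471/58).
R1 ← R1 − 51/29·R4.
R2 ← R2 − 35/58·R4.
R3 ← R3 − 5/29·R4.
R5 ← R5 − 35/58·R4.
R6 ← R6 − 218/29·R4.
R5 ← R5 / (1271/157).
R1 ← R1 + 46/157·R5.
R2 ← R2 + 142/157·R5.
R3 ← R3 + 220/157·R5.
R4 ← R4 − 491/157·R5.
R6 ← R6 + 1271/157·R5.
R6 reduces to 0 = 0, so the extra equation is consistent.
Reading off the reduced rows gives p = -4, q = 3, r = 4, s = -6, t = 1.

p = -4, q = 3, r = 4, s = -6, t = 1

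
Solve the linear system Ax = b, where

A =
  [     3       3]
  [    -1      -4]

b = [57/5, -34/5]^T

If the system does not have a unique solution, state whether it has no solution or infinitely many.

x_1 = 14/5, x_2 = 1

From equation 2: x_1 = 34/5 − 4·x_2.
Substitute into equation 1 and solve: x_2 = 1.
Then x_1 = 14/5.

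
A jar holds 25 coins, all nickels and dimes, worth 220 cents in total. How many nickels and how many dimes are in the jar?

nickels: 6, dimes: 19

Let n = nickels, d = dimes.
  n + d = 25
  5n + 10d = 220
From equation 1: n = 25 − d.
Substitute into equation 2 and solve: d = 19.
Then n = 6.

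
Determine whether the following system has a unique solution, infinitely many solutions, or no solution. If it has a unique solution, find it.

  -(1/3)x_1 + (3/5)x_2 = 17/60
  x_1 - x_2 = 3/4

Row-reduce the augmented matrix:
R1 ← R1 / (-1/3).
R2 ← R2 − 1·R1.
R2 ← R2 / (4/5).
R1 ← R1 + 9/5·R2.
Reading off the reduced rows gives x_1 = 11/4, x_2 = 2.

x_1 = 11/4, x_2 = 2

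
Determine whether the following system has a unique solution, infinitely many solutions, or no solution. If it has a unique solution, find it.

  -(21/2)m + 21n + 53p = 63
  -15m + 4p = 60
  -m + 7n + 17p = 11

infinitely many solutions

Row-reduce:
R1 ← R1 / (-21/2).
R2 ← R2 + 15·R1.
R3 ← R3 + 1·R1.
R2 ← R2 / (-30).
R1 ← R1 + 2·R2.
R3 ← R3 − 5·R2.
Rank is 2 with 3 unknowns, leaving p free.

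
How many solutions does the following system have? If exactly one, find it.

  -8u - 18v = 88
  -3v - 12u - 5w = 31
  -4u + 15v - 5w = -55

no solution

Row-reduce:
R1 ← R1 / (-8).
R2 ← R2 + 12·R1.
R3 ← R3 + 4·R1.
R2 ← R2 / (24).
R1 ← R1 − 9/4·R2.
R3 ← R3 − 24·R2.
Row 3 reduces to 0 = 2, a contradiction. The system is inconsistent.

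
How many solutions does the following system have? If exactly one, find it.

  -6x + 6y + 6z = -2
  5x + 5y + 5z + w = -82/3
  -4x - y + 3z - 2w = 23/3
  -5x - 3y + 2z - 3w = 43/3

Row-reduce the augmented matrix:
R1 ← R1 / (-6).
R2 ← R2 − 5·R1.
R3 ← R3 + 4·R1.
R4 ← R4 + 5·R1.
R2 ← R2 / (10).
R1 ← R1 + 1·R2.
R3 ← R3 + 5·R2.
R4 ← R4 + 8·R2.
R3 ← R3 / (4).
R2 ← R2 − 1·R3.
R4 ← R4 − 5·R3.
R4 ← R4 / (-13/40).
R1 ← R1 − 1/10·R4.
R2 ← R2 − 19/40·R4.
R3 ← R3 + 3/8·R4.
Reading off the reduced rows gives x = -8/3, y = -2, z = -1, w = 1.

x = -8/3, y = -2, z = -1, w = 1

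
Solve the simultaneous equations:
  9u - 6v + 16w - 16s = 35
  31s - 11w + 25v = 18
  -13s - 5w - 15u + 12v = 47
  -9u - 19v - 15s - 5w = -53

infinitely many solutions

Row-reduce:
R1 ← R1 / (9).
R3 ← R3 + 15·R1.
R4 ← R4 + 9·R1.
R2 ← R2 / (25).
R1 ← R1 + 2/3·R2.
R3 ← R3 − 2·R2.
R4 ← R4 + 25·R2.
R3 ← R3 / (1691/75).
R1 ← R1 − 334/225·R3.
R2 ← R2 + 11/25·R3.
Rank is 3 with 4 unknowns, leaving s free.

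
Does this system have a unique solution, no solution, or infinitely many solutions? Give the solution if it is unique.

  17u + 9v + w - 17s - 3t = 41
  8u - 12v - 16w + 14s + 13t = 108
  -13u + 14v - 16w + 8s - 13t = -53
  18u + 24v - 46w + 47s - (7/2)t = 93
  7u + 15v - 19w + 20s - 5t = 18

Row-reduce:
R1 ← R1 / (17).
R2 ← R2 − 8·R1.
R3 ← R3 + 13·R1.
R4 ← R4 − 18·R1.
R5 ← R5 − 7·R1.
R2 ← R2 / (-276/17).
R1 ← R1 − 9/17·R2.
R3 ← R3 − 355/17·R2.
R4 ← R4 − 246/17·R2.
R5 ← R5 − 192/17·R2.
R3 ← R3 / (-2513/69).
R1 ← R1 + 11/23·R3.
R2 ← R2 − 70/69·R3.
R4 ← R4 + 1420/23·R3.
R5 ← R5 + 710/23·R3.
R4 ← R4 / (113376/2513).
R1 ← R1 + 1479/2513·R4.
R2 ← R2 + 507/718·R4.
R3 ← R3 + 3215/5026·R4.
R5 ← R5 − 56688/2513·R4.
Row 5 reduces to 0 = -3/2, a contradiction. The system is inconsistent.

no solution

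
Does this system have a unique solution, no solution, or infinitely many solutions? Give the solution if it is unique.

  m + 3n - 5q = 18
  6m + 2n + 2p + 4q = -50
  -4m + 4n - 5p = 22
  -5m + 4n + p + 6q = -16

m = -4, n = -1, p = -2, q = -5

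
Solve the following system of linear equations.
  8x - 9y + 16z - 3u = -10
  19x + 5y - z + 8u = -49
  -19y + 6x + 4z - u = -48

Row-reduce:
R1 ← R1 / (8).
R2 ← R2 − 19·R1.
R3 ← R3 − 6·R1.
R2 ← R2 / (211/8).
R1 ← R1 + 9/8·R2.
R3 ← R3 + 49/4·R2.
R3 ← R3 / (-5510/211).
R1 ← R1 − 71/211·R3.
R2 ← R2 + 312/211·R3.
Rank is 3 with 4 unknowns, leaving u free.

infinitely many solutions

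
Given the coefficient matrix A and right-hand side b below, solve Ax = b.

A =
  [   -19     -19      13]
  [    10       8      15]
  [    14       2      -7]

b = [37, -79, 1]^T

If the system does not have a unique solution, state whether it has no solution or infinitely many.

Row-reduce the augmented matrix:
R1 ← R1 / (-19).
R2 ← R2 − 10·R1.
R3 ← R3 − 14·R1.
R2 ← R2 / (-2).
R1 ← R1 − 1·R2.
R3 ← R3 + 12·R2.
R3 ← R3 / (-2441/19).
R1 ← R1 − 389/38·R3.
R2 ← R2 + 415/38·R3.
Reading off the reduced rows gives x_1 = -1, x_2 = -3, x_3 = -3.

x_1 = -1, x_2 = -3, x_3 = -3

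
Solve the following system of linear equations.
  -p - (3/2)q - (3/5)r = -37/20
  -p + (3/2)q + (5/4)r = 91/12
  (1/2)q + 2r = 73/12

Row-reduce the augmented matrix:
R1 ← R1 / (-1).
R2 ← R2 + 1·R1.
R2 ← R2 / (3).
R1 ← R1 − 3/2·R2.
R3 ← R3 − 1/2·R2.
R3 ← R3 / (203/120).
R1 ← R1 + 13/40·R3.
R2 ← R2 − 37/60·R3.
Reading off the reduced rows gives p = -2, q = 3/2, r = 8/3.

p = -2, q = 3/2, r = 8/3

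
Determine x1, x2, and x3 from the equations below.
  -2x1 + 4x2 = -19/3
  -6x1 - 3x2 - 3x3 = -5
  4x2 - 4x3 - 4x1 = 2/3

x1 = 5/2, x2 = -1/3, x3 = -3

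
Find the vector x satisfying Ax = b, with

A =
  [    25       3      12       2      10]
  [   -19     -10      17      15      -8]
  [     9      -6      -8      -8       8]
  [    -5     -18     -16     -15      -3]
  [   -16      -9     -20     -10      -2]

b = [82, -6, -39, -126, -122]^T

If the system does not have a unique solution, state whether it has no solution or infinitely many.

no solution

Row-reduce:
R1 ← R1 / (25).
R2 ← R2 + 19·R1.
R3 ← R3 − 9·R1.
R4 ← R4 + 5·R1.
R5 ← R5 + 16·R1.
R2 ← R2 / (-193/25).
R1 ← R1 − 3/25·R2.
R3 ← R3 + 177/25·R2.
R4 ← R4 + 87/5·R2.
R5 ← R5 + 177/25·R2.
R3 ← R3 / (-7001/193).
R1 ← R1 − 171/193·R3.
R2 ← R2 + 653/193·R3.
R4 ← R4 + 13987/193·R3.
R5 ← R5 + 7001/193·R3.
R4 ← R4 / (-29015/7001).
R1 ← R1 + 1724/7001·R4.
R2 ← R2 − 606/7001·R4.
R3 ← R3 − 4607/7001·R4.
Row 5 reduces to 0 = -1, a contradiction. The system is inconsistent.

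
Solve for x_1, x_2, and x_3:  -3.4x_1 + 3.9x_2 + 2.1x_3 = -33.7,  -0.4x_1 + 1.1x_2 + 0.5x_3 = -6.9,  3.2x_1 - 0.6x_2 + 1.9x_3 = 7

x_1 = 4, x_2 = -3, x_3 = -4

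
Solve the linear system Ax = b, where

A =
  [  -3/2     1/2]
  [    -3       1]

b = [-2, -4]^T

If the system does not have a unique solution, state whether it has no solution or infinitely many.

infinitely many solutions

Row-reduce:
R1 ← R1 / (-3/2).
R2 ← R2 + 3·R1.
Rank is 1 with 2 unknowns, leaving x_2 free.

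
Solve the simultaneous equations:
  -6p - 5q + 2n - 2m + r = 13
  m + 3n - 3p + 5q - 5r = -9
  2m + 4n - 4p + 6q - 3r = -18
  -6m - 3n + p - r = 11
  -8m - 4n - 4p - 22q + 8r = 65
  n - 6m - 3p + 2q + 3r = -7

no solution

Row-reduce:
R1 ← R1 / (-2).
R2 ← R2 − 1·R1.
R3 ← R3 − 2·R1.
R4 ← R4 + 6·R1.
R5 ← R5 + 8·R1.
R6 ← R6 + 6·R1.
R2 ← R2 / (4).
R1 ← R1 + 1·R2.
R3 ← R3 − 6·R2.
R4 ← R4 + 9·R2.
R5 ← R5 + 12·R2.
R6 ← R6 + 5·R2.
R3 ← R3 / (-1).
R1 ← R1 − 3/2·R3.
R2 ← R2 + 3/2·R3.
R4 ← R4 − 11/2·R3.
R5 ← R5 − 2·R3.
R6 ← R6 − 15/2·R3.
R4 ← R4 / (11/2).
R1 ← R1 + 1·R4.
R2 ← R2 − 19/4·R4.
R3 ← R3 − 11/4·R4.
R6 ← R6 + 1/2·R4.
Swap R5 and R6.
R5 ← R5 / (342/11).
R1 ← R1 − 169/22·R5.
R2 ← R2 + 819/44·R5.
R3 ← R3 + 43/4·R5.
R4 ← R4 − 24/11·R5.
Row 6 reduces to 0 = 3, a contradiction. The system is inconsistent.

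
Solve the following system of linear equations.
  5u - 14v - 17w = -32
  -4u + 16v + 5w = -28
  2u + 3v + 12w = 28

Row-reduce the augmented matrix:
R1 ← R1 / (5).
R2 ← R2 + 4·R1.
R3 ← R3 − 2·R1.
R2 ← R2 / (24/5).
R1 ← R1 + 14/5·R2.
R3 ← R3 − 43/5·R2.
R3 ← R3 / (821/24).
R1 ← R1 + 101/12·R3.
R2 ← R2 + 43/24·R3.
Reading off the reduced rows gives u = -4, v = -4, w = 4.

u = -4, v = -4, w = 4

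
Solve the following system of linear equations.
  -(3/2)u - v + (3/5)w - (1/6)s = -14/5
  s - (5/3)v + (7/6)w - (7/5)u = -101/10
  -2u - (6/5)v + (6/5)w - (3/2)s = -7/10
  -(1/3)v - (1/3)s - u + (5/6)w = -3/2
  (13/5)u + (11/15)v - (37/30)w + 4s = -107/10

no solution

Row-reduce:
R1 ← R1 / (-3/2).
R2 ← R2 + 7/5·R1.
R3 ← R3 + 2·R1.
R4 ← R4 + 1·R1.
R5 ← R5 − 13/5·R1.
R2 ← R2 / (-11/15).
R1 ← R1 − 2/3·R2.
R3 ← R3 − 2/15·R2.
R4 ← R4 − 1/3·R2.
R5 ← R5 + 1·R2.
R3 ← R3 / (421/825).
R1 ← R1 − 5/33·R3.
R2 ← R2 + 91/110·R3.
R4 ← R4 − 39/55·R3.
R5 ← R5 + 842/825·R3.
R4 ← R4 / (4513/2526).
R1 ← R1 − 1245/842·R4.
R2 ← R2 + 16705/5052·R4.
R3 ← R3 + 5285/2526·R4.
Row 5 reduces to 0 = -2, a contradiction. The system is inconsistent.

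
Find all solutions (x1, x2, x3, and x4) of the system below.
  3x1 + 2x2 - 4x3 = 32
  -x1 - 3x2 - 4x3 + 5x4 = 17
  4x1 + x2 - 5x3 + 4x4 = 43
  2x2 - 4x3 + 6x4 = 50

Row-reduce the augmented matrix:
R1 ← R1 / (3).
R2 ← R2 + 1·R1.
R3 ← R3 − 4·R1.
R2 ← R2 / (-7/3).
R1 ← R1 − 2/3·R2.
R3 ← R3 + 5/3·R2.
R4 ← R4 − 2·R2.
R3 ← R3 / (29/7).
R1 ← R1 + 20/7·R3.
R2 ← R2 − 16/7·R3.
R4 ← R4 + 60/7·R3.
R4 ← R4 / (324/29).
R1 ← R1 − 50/29·R4.
R2 ← R2 + 69/29·R4.
R3 ← R3 − 3/29·R4.
Reading off the reduced rows gives x1 = 0, x2 = 6, x3 = -5, x4 = 3.

x1 = 0, x2 = 6, x3 = -5, x4 = 3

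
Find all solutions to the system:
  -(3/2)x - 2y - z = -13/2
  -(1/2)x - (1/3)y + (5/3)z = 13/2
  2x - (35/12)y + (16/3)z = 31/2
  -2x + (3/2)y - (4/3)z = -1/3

Row-reduce:
R1 ← R1 / (-3/2).
R2 ← R2 + 1/2·R1.
R3 ← R3 − 2·R1.
R4 ← R4 + 2·R1.
R2 ← R2 / (1/3).
R1 ← R1 − 4/3·R2.
R3 ← R3 + 67/12·R2.
R4 ← R4 − 25/6·R2.
R3 ← R3 / (75/2).
R1 ← R1 + 22/3·R3.
R2 ← R2 − 6·R3.
R4 ← R4 + 25·R3.
Row 4 reduces to 0 = 4/3, a contradiction. The system is inconsistent.

no solution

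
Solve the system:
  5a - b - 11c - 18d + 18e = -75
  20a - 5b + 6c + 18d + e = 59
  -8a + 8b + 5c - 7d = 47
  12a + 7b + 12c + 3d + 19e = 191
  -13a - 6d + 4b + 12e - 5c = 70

a = -3, b = 5, c = 5, d = 6, e = 6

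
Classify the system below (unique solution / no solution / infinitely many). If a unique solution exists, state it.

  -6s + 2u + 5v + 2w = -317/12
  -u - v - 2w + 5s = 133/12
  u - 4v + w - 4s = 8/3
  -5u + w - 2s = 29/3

Row-reduce the augmented matrix:
R1 ← R1 / (2).
R2 ← R2 + 1·R1.
R3 ← R3 − 1·R1.
R4 ← R4 + 5·R1.
R2 ← R2 / (3/2).
R1 ← R1 − 5/2·R2.
R3 ← R3 + 13/2·R2.
R4 ← R4 − 25/2·R2.
R3 ← R3 / (-13/3).
R1 ← R1 − 8/3·R3.
R2 ← R2 + 2/3·R3.
R4 ← R4 − 43/3·R3.
R4 ← R4 / (-108/13).
R1 ← R1 + 21/13·R4.
R2 ← R2 − 2/13·R4.
R3 ← R3 + 23/13·R4.
Reading off the reduced rows gives u = -7/3, v = -11/4, w = 2, s = 2.

u = -7/3, v = -11/4, w = 2, s = 2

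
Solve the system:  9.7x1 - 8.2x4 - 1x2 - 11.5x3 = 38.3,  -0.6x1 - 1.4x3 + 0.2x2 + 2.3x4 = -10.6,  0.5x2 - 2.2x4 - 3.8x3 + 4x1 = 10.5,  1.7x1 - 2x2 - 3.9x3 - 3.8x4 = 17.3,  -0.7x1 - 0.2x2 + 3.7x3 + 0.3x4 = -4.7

x1 = -2, x2 = 3, x3 = -1, x4 = -6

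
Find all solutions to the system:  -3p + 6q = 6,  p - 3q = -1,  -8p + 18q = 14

p = -4, q = -1

Row-reduce the augmented matrix:
R1 ← R1 / (-3).
R2 ← R2 − 1·R1.
R3 ← R3 + 8·R1.
R2 ← R2 / (-1).
R1 ← R1 + 2·R2.
R3 ← R3 − 2·R2.
R3 reduces to 0 = 0, so the extra equation is consistent.
Reading off the reduced rows gives p = -4, q = -1.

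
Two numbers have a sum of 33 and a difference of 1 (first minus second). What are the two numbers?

first number: 17, second number: 16

Let x = first number, y = second number.
  x + y = 33
  x - y = 1
Row-reduce the augmented matrix:
R2 ← R2 − 1·R1.
R2 ← R2 / (-2).
R1 ← R1 − 1·R2.
Reading off the reduced rows gives x = 17, y = 16.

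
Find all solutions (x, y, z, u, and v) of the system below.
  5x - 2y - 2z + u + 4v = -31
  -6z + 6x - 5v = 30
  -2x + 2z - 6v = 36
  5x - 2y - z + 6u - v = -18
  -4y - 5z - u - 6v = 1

x = 3, y = 6, z = 3, u = -4, v = -6

Row-reduce the augmented matrix:
R1 ← R1 / (5).
R2 ← R2 − 6·R1.
R3 ← R3 + 2·R1.
R4 ← R4 − 5·R1.
R2 ← R2 / (12/5).
R1 ← R1 + 2/5·R2.
R3 ← R3 + 4/5·R2.
R5 ← R5 + 4·R2.
Swap R3 and R4.
R1 ← R1 + 1·R3.
R2 ← R2 + 3/2·R3.
R5 ← R5 + 11·R3.
Swap R4 and R5.
R4 ← R4 / (52).
R1 ← R1 − 5·R4.
R2 ← R2 − 7·R4.
R3 ← R3 − 5·R4.
R5 ← R5 / (-23/3).
R1 ← R1 − 125/78·R5.
R2 ← R2 + 61/52·R5.
R3 ← R3 − 95/39·R5.
R4 ← R4 + 58/39·R5.
Reading off the reduced rows gives x = 3, y = 6, z = 3, u = -4, v = -6.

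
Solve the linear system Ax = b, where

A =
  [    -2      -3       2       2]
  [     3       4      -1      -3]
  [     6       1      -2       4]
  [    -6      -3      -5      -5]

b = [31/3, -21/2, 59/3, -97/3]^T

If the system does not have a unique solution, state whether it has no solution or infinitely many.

x_1 = 5/2, x_2 = -2, x_3 = 2, x_4 = 8/3

Row-reduce the augmented matrix:
R1 ← R1 / (-2).
R2 ← R2 − 3·R1.
R3 ← R3 − 6·R1.
R4 ← R4 + 6·R1.
R2 ← R2 / (-1/2).
R1 ← R1 − 3/2·R2.
R3 ← R3 + 8·R2.
R4 ← R4 − 6·R2.
R3 ← R3 / (-28).
R1 ← R1 − 5·R3.
R2 ← R2 + 4·R3.
R4 ← R4 − 13·R3.
R4 ← R4 / (-89/14).
R1 ← R1 − 11/14·R4.
R2 ← R2 + 10/7·R4.
R3 ← R3 + 5/14·R4.
Reading off the reduced rows gives x_1 = 5/2, x_2 = -2, x_3 = 2, x_4 = 8/3.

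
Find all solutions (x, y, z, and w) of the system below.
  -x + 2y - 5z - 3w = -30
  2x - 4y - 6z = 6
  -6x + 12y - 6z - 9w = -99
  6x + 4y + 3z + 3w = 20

infinitely many solutions

Row-reduce:
R1 ← R1 / (-1).
R2 ← R2 − 2·R1.
R3 ← R3 + 6·R1.
R4 ← R4 − 6·R1.
Swap R2 and R4.
R2 ← R2 / (16).
R1 ← R1 + 2·R2.
R3 ← R3 / (24).
R1 ← R1 − 13/8·R3.
R2 ← R2 + 27/16·R3.
R4 ← R4 + 16·R3.
Rank is 3 with 4 unknowns, leaving w free.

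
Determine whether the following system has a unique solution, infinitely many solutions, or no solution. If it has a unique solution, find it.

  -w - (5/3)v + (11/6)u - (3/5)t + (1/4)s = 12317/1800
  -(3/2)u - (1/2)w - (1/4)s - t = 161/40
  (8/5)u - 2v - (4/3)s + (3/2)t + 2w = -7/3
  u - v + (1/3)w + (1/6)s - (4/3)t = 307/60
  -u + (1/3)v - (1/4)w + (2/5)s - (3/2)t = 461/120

u = -2/3, v = -3, w = -3/2, s = 1/2, t = -12/5

Row-reduce the augmented matrix:
R1 ← R1 / (11/6).
R2 ← R2 + 3/2·R1.
R3 ← R3 − 8/5·R1.
R4 ← R4 − 1·R1.
R5 ← R5 + 1·R1.
R2 ← R2 / (-15/11).
R1 ← R1 + 10/11·R2.
R3 ← R3 + 6/11·R2.
R4 ← R4 + 1/11·R2.
R5 ← R5 + 19/33·R2.
R3 ← R3 / (17/5).
R1 ← R1 − 1/3·R3.
R2 ← R2 − 29/30·R3.
R4 ← R4 − 29/30·R3.
R5 ← R5 + 43/180·R3.
R4 ← R4 / (359/765).
R1 ← R1 − 97/306·R4.
R2 ← R2 − 359/765·R4.
R3 ← R3 + 23/51·R4.
R5 ← R5 − 4111/9180·R4.
R5 ← R5 / (242261/430800).
R1 ← R1 − 4381/2872·R5.
R2 ← R2 − 2·R5.
R3 ← R3 + 5863/7180·R5.
R4 ← R4 + 25269/7180·R5.
Reading off the reduced rows gives u = -2/3, v = -3, w = -3/2, s = 1/2, t = -12/5.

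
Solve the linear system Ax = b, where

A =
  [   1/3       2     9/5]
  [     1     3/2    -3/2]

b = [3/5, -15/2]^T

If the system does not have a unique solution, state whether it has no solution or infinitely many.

Row-reduce:
R1 ← R1 / (1/3).
R2 ← R2 − 1·R1.
R2 ← R2 / (-9/2).
R1 ← R1 − 6·R2.
Rank is 2 with 3 unknowns, leaving x_3 free.

infinitely many solutions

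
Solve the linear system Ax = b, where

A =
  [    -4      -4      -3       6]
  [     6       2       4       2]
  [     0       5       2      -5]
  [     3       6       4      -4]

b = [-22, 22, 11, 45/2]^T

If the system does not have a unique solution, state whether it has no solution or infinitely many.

no solution

Row-reduce:
R1 ← R1 / (-4).
R2 ← R2 − 6·R1.
R4 ← R4 − 3·R1.
R2 ← R2 / (-4).
R1 ← R1 − 1·R2.
R3 ← R3 − 5·R2.
R4 ← R4 − 3·R2.
R3 ← R3 / (11/8).
R1 ← R1 − 5/8·R3.
R2 ← R2 − 1/8·R3.
R4 ← R4 − 11/8·R3.
Row 4 reduces to 0 = 1/2, a contradiction. The system is inconsistent.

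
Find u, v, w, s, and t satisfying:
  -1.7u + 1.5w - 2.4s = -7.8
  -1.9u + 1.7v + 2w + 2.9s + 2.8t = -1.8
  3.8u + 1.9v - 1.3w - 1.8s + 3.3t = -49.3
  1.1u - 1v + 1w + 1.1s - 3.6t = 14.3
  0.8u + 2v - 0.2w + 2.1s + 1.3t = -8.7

Row-reduce the augmented matrix:
R1 ← R1 / (-17/10).
R2 ← R2 + 19/10·R1.
R3 ← R3 − 19/5·R1.
R4 ← R4 − 11/10·R1.
R5 ← R5 − 4/5·R1.
R2 ← R2 / (17/10).
R3 ← R3 − 19/10·R2.
R4 ← R4 + 1·R2.
R5 ← R5 − 2·R2.
R3 ← R3 / (2444/1445).
R1 ← R1 + 15/17·R3.
R2 ← R2 − 55/289·R3.
R4 ← R4 − 1249/578·R3.
R5 ← R5 − 181/1445·R3.
R4 ← R4 / (975437/48880).
R1 ← R1 + 27279/4888·R4.
R2 ← R2 − 23423/4888·R4.
R3 ← R3 + 38737/4888·R4.
R5 ← R5 + 112527/24440·R4.
R5 ← R5 / (-12230132/4877185).
R1 ← R1 + 505389/975437·R5.
R2 ← R2 − 2096366/975437·R5.
R3 ← R3 + 742555/975437·R5.
R4 ← R4 + 106113/975437·R5.
Reading off the reduced rows gives u = -6, v = -5, w = -4, s = 5, t = -4.

u = -6, v = -5, w = -4, s = 5, t = -4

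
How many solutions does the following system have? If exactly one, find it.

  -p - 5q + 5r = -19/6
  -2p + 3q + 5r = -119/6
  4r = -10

p = 2/3, q = -2, r = -5/2

Row-reduce the augmented matrix:
R1 ← R1 / (-1).
R2 ← R2 + 2·R1.
R2 ← R2 / (13).
R1 ← R1 − 5·R2.
R3 ← R3 / (4).
R1 ← R1 + 40/13·R3.
R2 ← R2 + 5/13·R3.
Reading off the reduced rows gives p = 2/3, q = -2, r = -5/2.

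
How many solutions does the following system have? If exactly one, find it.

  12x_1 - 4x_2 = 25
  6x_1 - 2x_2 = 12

no solution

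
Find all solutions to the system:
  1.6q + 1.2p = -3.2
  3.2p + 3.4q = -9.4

p = -4, q = 1

Row-reduce the augmented matrix:
R1 ← R1 / (6/5).
R2 ← R2 − 16/5·R1.
R2 ← R2 / (-13/15).
R1 ← R1 − 4/3·R2.
Reading off the reduced rows gives p = -4, q = 1.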